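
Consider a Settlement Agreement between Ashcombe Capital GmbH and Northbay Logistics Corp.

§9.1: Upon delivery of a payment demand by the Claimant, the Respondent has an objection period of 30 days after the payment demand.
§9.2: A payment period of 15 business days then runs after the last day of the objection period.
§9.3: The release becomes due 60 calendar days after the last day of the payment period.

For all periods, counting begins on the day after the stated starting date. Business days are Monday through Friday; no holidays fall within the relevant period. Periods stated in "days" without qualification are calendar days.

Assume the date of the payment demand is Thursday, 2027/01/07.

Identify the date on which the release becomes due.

Adding 30 calendar days to 2027/01/07 gives 2027/02/06, which is the last day of the objection period.
The last day of the payment period: 15 business days after Saturday, 2027/02/06, skipping weekends — Feb 8, Feb 9, Feb 10, Feb 11, …, Feb 24, Feb 25, Feb 26 — lands on Friday, 2027/02/26.
The date on which the release becomes due: 60 calendar days after 2027/02/26 is 2027/04/27.

2027/04/27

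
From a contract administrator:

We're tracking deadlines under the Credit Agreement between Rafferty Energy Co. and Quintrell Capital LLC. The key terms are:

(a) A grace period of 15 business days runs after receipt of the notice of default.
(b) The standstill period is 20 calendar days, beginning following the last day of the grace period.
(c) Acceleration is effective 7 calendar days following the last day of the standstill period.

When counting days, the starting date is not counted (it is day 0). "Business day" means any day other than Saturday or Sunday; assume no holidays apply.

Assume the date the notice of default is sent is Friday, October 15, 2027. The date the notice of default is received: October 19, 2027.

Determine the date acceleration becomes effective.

December 6, 2027

The last day of the grace period: 15 business days after Tuesday, October 19, 2027, skipping weekends — Oct 20, Oct 21, Oct 22, Oct 25, …, Nov 5, Nov 8, Nov 9 — lands on Tuesday, November 9, 2027.
The last day of the standstill period: 20 calendar days after November 9, 2027 is November 29, 2027.
The date acceleration becomes effective: November 29, 2027 + 7 days = December 6, 2027.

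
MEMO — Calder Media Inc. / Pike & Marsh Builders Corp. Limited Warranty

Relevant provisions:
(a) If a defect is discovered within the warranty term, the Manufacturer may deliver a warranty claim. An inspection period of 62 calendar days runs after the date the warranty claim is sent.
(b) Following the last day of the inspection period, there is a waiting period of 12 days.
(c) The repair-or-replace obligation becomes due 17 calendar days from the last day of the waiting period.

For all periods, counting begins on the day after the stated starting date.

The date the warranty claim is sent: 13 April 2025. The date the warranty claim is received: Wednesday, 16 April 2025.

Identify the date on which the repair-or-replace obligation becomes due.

13 July 2025

Adding 62 calendar days to 13 April 2025 gives 14 June 2025, which is the last day of the inspection period.
Adding 12 calendar days to 14 June 2025 gives 26 June 2025, which is the last day of the waiting period.
The date on which the repair-or-replace obligation becomes due: 17 calendar days after 26 June 2025 is 13 July 2025.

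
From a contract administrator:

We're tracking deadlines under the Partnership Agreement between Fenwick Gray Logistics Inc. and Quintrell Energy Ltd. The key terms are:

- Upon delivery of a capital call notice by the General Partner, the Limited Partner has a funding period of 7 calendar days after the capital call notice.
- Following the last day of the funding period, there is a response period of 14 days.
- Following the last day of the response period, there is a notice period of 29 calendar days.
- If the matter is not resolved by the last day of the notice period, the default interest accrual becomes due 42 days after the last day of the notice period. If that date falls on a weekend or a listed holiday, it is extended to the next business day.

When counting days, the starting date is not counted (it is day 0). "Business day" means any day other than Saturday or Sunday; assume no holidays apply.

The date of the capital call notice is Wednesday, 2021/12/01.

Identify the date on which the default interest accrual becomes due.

Adding 7 calendar days to 2021/12/01 gives 2021/12/08, which is the last day of the funding period.
The last day of the response period: 14 calendar days after 2021/12/08 is 2021/12/22.
The last day of the notice period: 29 calendar days after 2021/12/22 is 2022/01/20.
Adding 42 calendar days to 2022/01/20 gives 2022/03/03, which is the date on which the default interest accrual becomes due. 2022/03/03 is a Thursday, so no roll-forward applies.

2022/03/03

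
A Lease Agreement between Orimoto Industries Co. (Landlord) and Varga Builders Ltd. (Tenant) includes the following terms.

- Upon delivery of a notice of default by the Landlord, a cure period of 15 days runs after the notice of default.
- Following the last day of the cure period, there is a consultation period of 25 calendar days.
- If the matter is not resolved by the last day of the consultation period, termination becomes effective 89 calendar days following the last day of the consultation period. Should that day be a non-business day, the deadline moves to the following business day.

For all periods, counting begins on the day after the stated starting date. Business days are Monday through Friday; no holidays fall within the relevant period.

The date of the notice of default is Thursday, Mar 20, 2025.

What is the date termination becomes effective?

Jul 28, 2025

Adding 15 calendar days to Mar 20, 2025 gives Apr 4, 2025, which is the last day of the cure period.
The last day of the consultation period: 25 calendar days after Apr 4, 2025 is Apr 29, 2025.
The date termination becomes effective: 89 calendar days after Apr 29, 2025 is Jul 27, 2025. That falls on a Sunday, so it rolls to the next business day, Monday, Jul 28, 2025.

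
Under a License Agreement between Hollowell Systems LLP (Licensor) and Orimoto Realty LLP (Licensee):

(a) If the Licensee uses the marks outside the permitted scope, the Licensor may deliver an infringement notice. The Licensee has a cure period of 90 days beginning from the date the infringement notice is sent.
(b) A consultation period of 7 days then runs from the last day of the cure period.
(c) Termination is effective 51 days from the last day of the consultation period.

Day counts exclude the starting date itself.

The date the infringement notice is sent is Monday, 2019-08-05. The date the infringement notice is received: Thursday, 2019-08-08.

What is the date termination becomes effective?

2019-12-31

The last day of the cure period: 2019-08-05 + 90 days = 2019-11-03.
The last day of the consultation period: 2019-11-03 + 7 days = 2019-11-10.
Adding 51 calendar days to 2019-11-10 gives 2019-12-31, which is the date termination becomes effective.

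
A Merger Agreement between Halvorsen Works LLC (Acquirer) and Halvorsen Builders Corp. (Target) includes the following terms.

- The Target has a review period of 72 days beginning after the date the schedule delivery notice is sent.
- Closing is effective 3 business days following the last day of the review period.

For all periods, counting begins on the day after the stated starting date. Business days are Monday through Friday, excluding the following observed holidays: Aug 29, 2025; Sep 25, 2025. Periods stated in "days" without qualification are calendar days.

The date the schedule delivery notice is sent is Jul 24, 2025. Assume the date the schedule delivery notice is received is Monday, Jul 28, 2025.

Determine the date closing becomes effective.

Oct 8, 2025

The last day of the review period: 72 calendar days after Jul 24, 2025 is Oct 4, 2025.
The date closing becomes effective: counting 3 business days from Saturday, Oct 4, 2025 (Oct 6, Oct 7, Oct 8, skipping weekends) reaches Wednesday, Oct 8, 2025.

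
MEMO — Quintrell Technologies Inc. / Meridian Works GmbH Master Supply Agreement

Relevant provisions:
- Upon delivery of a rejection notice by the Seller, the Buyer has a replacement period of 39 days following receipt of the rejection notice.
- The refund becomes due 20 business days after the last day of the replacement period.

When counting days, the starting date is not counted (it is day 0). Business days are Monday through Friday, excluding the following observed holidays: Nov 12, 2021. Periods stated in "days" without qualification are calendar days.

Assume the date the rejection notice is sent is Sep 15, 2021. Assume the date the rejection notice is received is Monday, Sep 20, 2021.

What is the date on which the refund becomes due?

The last day of the replacement period: Sep 20, 2021 + 39 days = Oct 29, 2021.
The date on which the refund becomes due: counting 20 business days from Friday, Oct 29, 2021 (Nov 1, Nov 2, Nov 3, Nov 4, …, Nov 25, Nov 26, Nov 29, skipping weekends and the listed holiday on Nov 12) reaches Monday, Nov 29, 2021.

Nov 29, 2021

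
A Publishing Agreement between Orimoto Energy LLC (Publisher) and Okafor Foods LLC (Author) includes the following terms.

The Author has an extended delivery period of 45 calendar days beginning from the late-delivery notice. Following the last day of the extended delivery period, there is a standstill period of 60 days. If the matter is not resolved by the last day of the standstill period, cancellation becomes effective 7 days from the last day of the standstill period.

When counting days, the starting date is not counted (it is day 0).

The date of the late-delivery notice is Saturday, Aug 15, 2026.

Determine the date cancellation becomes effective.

Dec 5, 2026

The last day of the extended delivery period: 45 calendar days after Aug 15, 2026 is Sep 29, 2026.
The last day of the standstill period: 60 calendar days after Sep 29, 2026 is Nov 28, 2026.
Adding 7 calendar days to Nov 28, 2026 gives Dec 5, 2026, which is the date cancellation becomes effective.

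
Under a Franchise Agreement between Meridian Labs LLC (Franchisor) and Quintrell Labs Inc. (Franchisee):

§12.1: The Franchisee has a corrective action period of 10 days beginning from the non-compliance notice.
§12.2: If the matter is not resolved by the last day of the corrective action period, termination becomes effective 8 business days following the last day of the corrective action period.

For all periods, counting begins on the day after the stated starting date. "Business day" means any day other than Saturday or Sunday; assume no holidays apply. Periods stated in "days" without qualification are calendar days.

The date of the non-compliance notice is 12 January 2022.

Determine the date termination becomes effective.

The last day of the corrective action period: 12 January 2022 + 10 days = 22 January 2022.
The date termination becomes effective: counting 8 business days from Saturday, 22 January 2022 (Jan 24, Jan 25, Jan 26, Jan 27, Jan 28, Jan 31, Feb 1, Feb 2, skipping weekends) reaches Wednesday, 2 February 2022.

2 February 2022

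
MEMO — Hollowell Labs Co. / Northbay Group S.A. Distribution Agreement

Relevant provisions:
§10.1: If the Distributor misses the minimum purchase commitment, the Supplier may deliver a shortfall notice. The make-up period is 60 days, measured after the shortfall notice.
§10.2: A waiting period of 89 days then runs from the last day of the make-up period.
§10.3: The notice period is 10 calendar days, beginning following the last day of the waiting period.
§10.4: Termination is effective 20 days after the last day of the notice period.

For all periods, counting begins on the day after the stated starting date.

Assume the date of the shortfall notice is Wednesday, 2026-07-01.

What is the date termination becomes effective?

The last day of the make-up period: 60 calendar days after 2026-07-01 is 2026-08-30.
The last day of the waiting period: 2026-08-30 + 89 days = 2026-11-27.
Adding 10 calendar days to 2026-11-27 gives 2026-12-07, which is the last day of the notice period.
The date termination becomes effective: 2026-12-07 + 20 days = 2026-12-27.

2026-12-27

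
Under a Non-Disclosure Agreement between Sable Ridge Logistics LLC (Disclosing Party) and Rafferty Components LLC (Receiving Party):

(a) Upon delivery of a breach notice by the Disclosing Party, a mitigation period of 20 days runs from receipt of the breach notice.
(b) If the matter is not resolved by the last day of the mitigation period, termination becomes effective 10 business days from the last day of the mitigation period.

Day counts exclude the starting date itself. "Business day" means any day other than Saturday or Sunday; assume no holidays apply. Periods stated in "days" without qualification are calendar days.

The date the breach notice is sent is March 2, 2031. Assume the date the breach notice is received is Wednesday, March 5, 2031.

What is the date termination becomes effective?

The last day of the mitigation period: 20 calendar days after March 5, 2031 is March 25, 2031.
The date termination becomes effective: counting 10 business days from Tuesday, March 25, 2031 (Mar 26, Mar 27, Mar 28, Mar 31, Apr 1, Apr 2, Apr 3, Apr 4, Apr 7, Apr 8, skipping weekends) reaches Tuesday, April 8, 2031.

April 8, 2031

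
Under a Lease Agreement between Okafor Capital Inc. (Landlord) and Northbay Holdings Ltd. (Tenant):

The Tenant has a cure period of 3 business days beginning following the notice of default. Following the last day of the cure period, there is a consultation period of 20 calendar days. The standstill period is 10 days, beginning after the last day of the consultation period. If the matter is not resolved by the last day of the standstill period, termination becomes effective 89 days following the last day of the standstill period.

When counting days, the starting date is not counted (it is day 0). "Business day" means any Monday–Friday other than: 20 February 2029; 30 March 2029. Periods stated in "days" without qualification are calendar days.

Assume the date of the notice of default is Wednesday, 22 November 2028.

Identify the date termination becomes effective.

The last day of the cure period: counting 3 business days from Wednesday, 22 November 2028 (Nov 23, Nov 24, Nov 27, skipping weekends) reaches Monday, 27 November 2028.
The last day of the consultation period: 27 November 2028 + 20 days = 17 December 2028.
Adding 10 calendar days to 17 December 2028 gives 27 December 2028, which is the last day of the standstill period.
The date termination becomes effective: 27 December 2028 + 89 days = 26 March 2029.

26 March 2029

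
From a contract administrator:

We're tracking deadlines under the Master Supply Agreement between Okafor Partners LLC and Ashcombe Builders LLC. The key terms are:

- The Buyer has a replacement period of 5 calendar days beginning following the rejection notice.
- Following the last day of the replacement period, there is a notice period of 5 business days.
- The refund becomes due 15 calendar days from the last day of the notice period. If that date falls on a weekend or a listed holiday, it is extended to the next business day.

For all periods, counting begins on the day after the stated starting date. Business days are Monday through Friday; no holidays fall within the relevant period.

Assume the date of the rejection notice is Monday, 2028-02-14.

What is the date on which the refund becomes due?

The last day of the replacement period: 5 calendar days after 2028-02-14 is 2028-02-19.
From Saturday, 2028-02-19, 5 business days (Feb 21, Feb 22, Feb 23, Feb 24, Feb 25, skipping weekends) brings us to Friday, 2028-02-25, which is the last day of the notice period.
The date on which the refund becomes due: 15 calendar days after 2028-02-25 is 2028-03-11. That falls on a Saturday, so it rolls to the next business day, Monday, 2028-03-13.

2028-03-13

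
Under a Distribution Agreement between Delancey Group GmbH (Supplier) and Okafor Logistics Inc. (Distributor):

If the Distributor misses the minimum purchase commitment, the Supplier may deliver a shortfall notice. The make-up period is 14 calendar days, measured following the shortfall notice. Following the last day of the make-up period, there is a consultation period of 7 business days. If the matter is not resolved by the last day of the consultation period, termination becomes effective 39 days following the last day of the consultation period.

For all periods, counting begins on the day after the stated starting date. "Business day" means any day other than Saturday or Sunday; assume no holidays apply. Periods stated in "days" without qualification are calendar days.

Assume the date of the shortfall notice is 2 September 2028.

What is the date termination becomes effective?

4 November 2028

Adding 14 calendar days to 2 September 2028 gives 16 September 2028, which is the last day of the make-up period.
The last day of the consultation period: counting 7 business days from Saturday, 16 September 2028 (Sep 18, Sep 19, Sep 20, Sep 21, Sep 22, Sep 25, Sep 26, skipping weekends) reaches Tuesday, 26 September 2028.
The date termination becomes effective: 39 calendar days after 26 September 2028 is 4 November 2028.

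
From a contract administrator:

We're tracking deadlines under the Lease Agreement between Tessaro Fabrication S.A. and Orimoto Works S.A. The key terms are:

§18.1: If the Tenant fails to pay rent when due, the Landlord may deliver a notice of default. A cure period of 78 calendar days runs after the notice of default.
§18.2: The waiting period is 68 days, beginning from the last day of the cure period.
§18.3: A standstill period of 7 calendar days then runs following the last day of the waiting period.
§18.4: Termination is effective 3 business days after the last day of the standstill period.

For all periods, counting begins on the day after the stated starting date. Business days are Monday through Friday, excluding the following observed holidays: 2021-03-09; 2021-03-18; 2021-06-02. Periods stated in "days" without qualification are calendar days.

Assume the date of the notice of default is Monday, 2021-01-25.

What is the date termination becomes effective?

2021-06-30

Adding 78 calendar days to 2021-01-25 gives 2021-04-13, which is the last day of the cure period.
The last day of the waiting period: 2021-04-13 + 68 days = 2021-06-20.
The last day of the standstill period: 2021-06-20 + 7 days = 2021-06-27.
The date termination becomes effective: 3 business days after Sunday, 2021-06-27, skipping weekends — Jun 28, Jun 29, Jun 30 — lands on Wednesday, 2021-06-30.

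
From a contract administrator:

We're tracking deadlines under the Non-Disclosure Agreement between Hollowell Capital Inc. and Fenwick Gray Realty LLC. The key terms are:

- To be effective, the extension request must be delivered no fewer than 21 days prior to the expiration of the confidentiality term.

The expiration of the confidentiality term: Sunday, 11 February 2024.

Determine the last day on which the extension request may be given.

21 January 2024

Counting back 21 calendar days from 11 February 2024 gives 21 January 2024.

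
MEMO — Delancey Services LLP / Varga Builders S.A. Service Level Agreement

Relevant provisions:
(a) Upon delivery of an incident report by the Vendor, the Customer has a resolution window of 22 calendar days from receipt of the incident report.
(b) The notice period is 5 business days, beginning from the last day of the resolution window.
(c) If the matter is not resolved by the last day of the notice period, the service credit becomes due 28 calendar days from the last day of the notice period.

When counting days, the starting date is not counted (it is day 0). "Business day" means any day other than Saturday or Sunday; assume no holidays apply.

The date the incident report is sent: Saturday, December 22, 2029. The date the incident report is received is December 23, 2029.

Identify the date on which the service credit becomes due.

February 18, 2030

The last day of the resolution window: December 23, 2029 + 22 days = January 14, 2030.
The last day of the notice period: 5 business days after Monday, January 14, 2030, skipping weekends — Jan 15, Jan 16, Jan 17, Jan 18, Jan 21 — lands on Monday, January 21, 2030.
The date on which the service credit becomes due: January 21, 2030 + 28 days = February 18, 2030.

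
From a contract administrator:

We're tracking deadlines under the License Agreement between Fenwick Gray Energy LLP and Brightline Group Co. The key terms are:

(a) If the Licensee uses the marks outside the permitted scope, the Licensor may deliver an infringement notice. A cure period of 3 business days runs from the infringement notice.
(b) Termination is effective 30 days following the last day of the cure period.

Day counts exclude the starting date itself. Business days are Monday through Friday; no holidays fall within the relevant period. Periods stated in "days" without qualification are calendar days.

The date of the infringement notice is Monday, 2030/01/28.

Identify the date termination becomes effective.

The last day of the cure period: counting 3 business days from Monday, 2030/01/28 (Jan 29, Jan 30, Jan 31, skipping weekends) reaches Thursday, 2030/01/31.
The date termination becomes effective: 2030/01/31 + 30 days = 2030/03/02.

2030/03/02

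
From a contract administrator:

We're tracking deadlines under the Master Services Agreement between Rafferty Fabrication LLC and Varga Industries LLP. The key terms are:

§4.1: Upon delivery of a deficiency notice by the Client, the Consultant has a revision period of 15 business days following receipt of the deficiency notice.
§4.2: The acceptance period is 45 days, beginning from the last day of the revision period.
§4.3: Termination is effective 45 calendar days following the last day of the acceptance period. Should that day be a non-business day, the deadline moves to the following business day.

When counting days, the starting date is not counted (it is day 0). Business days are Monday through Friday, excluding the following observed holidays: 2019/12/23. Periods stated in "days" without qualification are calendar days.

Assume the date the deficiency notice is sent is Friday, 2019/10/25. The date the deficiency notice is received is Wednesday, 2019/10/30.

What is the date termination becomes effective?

The last day of the revision period: counting 15 business days from Wednesday, 2019/10/30 (Oct 31, Nov 1, Nov 4, Nov 5, …, Nov 18, Nov 19, Nov 20, skipping weekends) reaches Wednesday, 2019/11/20.
Adding 45 calendar days to 2019/11/20 gives 2020/01/04, which is the last day of the acceptance period.
Adding 45 calendar days to 2020/01/04 gives 2020/02/18, which is the date termination becomes effective. 2020/02/18 is a Tuesday and is not a listed holiday, so no roll-forward applies.

2020/02/18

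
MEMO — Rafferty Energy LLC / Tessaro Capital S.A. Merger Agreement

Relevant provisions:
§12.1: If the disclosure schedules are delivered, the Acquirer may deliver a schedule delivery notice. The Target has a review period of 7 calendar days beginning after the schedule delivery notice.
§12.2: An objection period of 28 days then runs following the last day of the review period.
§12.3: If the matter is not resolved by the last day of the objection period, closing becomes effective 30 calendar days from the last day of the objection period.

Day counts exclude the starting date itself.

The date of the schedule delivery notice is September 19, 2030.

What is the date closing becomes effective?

The last day of the review period: 7 calendar days after September 19, 2030 is September 26, 2030.
The last day of the objection period: September 26, 2030 + 28 days = October 24, 2030.
Adding 30 calendar days to October 24, 2030 gives November 23, 2030, which is the date closing becomes effective.

November 23, 2030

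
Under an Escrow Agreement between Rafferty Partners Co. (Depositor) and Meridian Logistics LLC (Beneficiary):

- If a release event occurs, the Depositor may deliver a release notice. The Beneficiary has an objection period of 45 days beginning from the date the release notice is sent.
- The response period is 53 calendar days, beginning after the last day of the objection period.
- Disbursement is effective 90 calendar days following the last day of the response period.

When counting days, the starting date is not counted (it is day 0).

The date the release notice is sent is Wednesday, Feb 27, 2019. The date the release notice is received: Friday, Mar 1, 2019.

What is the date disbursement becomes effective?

Sep 3, 2019

Adding 45 calendar days to Feb 27, 2019 gives Apr 13, 2019, which is the last day of the objection period.
The last day of the response period: Apr 13, 2019 + 53 days = Jun 5, 2019.
The date disbursement becomes effective: Jun 5, 2019 + 90 days = Sep 3, 2019.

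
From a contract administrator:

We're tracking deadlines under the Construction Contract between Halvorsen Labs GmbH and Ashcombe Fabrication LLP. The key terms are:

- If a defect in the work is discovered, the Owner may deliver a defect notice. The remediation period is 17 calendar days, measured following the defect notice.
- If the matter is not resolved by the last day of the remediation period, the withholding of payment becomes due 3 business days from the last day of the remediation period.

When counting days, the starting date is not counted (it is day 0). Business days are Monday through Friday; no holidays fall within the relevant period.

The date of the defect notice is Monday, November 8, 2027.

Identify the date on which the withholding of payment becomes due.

November 30, 2027

The last day of the remediation period: November 8, 2027 + 17 days = November 25, 2027.
The date on which the withholding of payment becomes due: counting 3 business days from Thursday, November 25, 2027 (Nov 26, Nov 29, Nov 30, skipping weekends) reaches Tuesday, November 30, 2027.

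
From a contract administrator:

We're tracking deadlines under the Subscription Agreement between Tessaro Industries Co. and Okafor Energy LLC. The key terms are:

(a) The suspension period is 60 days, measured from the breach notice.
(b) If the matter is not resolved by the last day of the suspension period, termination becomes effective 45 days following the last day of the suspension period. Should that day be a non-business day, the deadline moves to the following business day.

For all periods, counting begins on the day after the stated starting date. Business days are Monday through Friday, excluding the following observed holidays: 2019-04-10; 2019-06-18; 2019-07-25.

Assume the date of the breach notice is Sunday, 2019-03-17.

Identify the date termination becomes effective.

Adding 60 calendar days to 2019-03-17 gives 2019-05-16, which is the last day of the suspension period.
The date termination becomes effective: 45 calendar days after 2019-05-16 is 2019-06-30. That falls on a Sunday, so it rolls to the next business day, Monday, 2019-07-01.

2019-07-01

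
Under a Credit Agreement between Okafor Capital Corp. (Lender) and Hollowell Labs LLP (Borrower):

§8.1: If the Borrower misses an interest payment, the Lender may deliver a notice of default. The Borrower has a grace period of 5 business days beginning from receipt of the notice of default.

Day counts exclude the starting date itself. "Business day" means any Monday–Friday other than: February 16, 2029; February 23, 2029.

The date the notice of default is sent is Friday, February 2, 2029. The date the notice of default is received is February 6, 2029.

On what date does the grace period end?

February 13, 2029

The last day of the grace period: counting 5 business days from Tuesday, February 6, 2029 (Feb 7, Feb 8, Feb 9, Feb 12, Feb 13, skipping weekends) reaches Tuesday, February 13, 2029.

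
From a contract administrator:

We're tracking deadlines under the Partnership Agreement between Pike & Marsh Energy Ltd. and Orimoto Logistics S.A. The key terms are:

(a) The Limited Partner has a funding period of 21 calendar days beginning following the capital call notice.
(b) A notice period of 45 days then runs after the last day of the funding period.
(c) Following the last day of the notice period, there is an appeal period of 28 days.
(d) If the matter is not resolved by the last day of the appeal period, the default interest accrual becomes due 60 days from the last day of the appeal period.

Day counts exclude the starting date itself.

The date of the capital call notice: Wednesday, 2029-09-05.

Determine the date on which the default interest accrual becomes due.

The last day of the funding period: 21 calendar days after 2029-09-05 is 2029-09-26.
The last day of the notice period: 2029-09-26 + 45 days = 2029-11-10.
The last day of the appeal period: 2029-11-10 + 28 days = 2029-12-08.
Adding 60 calendar days to 2029-12-08 gives 2030-02-06, which is the date on which the default interest accrual becomes due.

2030-02-06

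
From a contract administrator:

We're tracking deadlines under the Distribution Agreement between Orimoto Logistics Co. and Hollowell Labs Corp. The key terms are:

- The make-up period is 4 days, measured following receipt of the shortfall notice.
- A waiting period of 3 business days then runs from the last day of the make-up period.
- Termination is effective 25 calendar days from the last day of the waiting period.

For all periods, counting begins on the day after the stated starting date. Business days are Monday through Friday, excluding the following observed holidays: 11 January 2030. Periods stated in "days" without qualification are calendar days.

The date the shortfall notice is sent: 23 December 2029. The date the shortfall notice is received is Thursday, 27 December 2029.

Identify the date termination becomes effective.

The last day of the make-up period: 4 calendar days after 27 December 2029 is 31 December 2029.
The last day of the waiting period: counting 3 business days from Monday, 31 December 2029 (Jan 1, Jan 2, Jan 3, skipping weekends) reaches Thursday, 3 January 2030.
The date termination becomes effective: 25 calendar days after 3 January 2030 is 28 January 2030.

28 January 2030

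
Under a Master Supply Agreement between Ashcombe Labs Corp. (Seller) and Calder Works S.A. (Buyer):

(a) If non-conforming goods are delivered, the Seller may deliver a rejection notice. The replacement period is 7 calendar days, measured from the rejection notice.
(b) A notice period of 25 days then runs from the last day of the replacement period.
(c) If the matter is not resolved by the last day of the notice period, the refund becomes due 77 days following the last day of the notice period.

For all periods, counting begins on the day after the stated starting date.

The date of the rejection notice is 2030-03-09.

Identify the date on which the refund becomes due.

The last day of the replacement period: 7 calendar days after 2030-03-09 is 2030-03-16.
Adding 25 calendar days to 2030-03-16 gives 2030-04-10, which is the last day of the notice period.
The date on which the refund becomes due: 2030-04-10 + 77 days = 2030-06-26.

2030-06-26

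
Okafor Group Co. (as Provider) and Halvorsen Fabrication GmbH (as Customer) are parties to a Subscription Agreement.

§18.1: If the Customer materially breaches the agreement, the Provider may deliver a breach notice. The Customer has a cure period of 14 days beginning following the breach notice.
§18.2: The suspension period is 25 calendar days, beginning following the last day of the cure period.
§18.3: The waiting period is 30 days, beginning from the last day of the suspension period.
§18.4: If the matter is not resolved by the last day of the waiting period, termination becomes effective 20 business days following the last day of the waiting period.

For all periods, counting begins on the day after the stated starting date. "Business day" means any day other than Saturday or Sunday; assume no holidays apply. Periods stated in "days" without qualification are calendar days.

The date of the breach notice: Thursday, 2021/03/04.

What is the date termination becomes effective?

2021/06/09

Adding 14 calendar days to 2021/03/04 gives 2021/03/18, which is the last day of the cure period.
The last day of the suspension period: 2021/03/18 + 25 days = 2021/04/12.
Adding 30 calendar days to 2021/04/12 gives 2021/05/12, which is the last day of the waiting period.
The date termination becomes effective: 20 business days after Wednesday, 2021/05/12, skipping weekends — May 13, May 14, May 17, May 18, …, Jun 7, Jun 8, Jun 9 — lands on Wednesday, 2021/06/09.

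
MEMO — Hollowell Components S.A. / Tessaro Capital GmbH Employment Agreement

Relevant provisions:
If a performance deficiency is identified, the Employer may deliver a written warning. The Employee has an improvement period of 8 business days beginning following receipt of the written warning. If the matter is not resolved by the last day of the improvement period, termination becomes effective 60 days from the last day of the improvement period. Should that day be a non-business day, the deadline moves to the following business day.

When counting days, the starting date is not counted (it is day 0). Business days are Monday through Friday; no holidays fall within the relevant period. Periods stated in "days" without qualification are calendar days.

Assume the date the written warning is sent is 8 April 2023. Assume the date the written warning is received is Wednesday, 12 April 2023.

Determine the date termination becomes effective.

23 June 2023

From Wednesday, 12 April 2023, 8 business days (Apr 13, Apr 14, Apr 17, Apr 18, Apr 19, Apr 20, Apr 21, Apr 24, skipping weekends) brings us to Monday, 24 April 2023, which is the last day of the improvement period.
The date termination becomes effective: 24 April 2023 + 60 days = 23 June 2023. 23 June 2023 is a Friday, so no roll-forward applies.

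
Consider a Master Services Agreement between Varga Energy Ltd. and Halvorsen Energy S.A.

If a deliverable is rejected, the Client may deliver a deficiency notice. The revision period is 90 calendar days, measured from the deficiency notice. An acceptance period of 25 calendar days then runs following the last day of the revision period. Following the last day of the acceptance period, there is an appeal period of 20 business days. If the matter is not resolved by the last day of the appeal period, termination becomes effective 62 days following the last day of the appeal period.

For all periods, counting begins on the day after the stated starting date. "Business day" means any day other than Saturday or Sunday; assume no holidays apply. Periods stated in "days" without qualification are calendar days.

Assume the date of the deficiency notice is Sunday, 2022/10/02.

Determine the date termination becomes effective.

2023/04/25

The last day of the revision period: 2022/10/02 + 90 days = 2022/12/31.
The last day of the acceptance period: 25 calendar days after 2022/12/31 is 2023/01/25.
The last day of the appeal period: 20 business days after Wednesday, 2023/01/25, skipping weekends — Jan 26, Jan 27, Jan 30, Jan 31, …, Feb 20, Feb 21, Feb 22 — lands on Wednesday, 2023/02/22.
The date termination becomes effective: 62 calendar days after 2023/02/22 is 2023/04/25.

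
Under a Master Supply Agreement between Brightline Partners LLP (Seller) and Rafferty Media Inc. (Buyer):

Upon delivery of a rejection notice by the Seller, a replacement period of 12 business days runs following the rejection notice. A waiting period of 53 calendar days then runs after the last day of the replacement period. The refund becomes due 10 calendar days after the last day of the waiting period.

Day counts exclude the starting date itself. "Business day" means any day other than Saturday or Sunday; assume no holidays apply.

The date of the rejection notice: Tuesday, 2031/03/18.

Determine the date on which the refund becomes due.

2031/06/05

From Tuesday, 2031/03/18, 12 business days (Mar 19, Mar 20, Mar 21, Mar 24, …, Apr 1, Apr 2, Apr 3, skipping weekends) brings us to Thursday, 2031/04/03, which is the last day of the replacement period.
The last day of the waiting period: 53 calendar days after 2031/04/03 is 2031/05/26.
Adding 10 calendar days to 2031/05/26 gives 2031/06/05, which is the date on which the refund becomes due.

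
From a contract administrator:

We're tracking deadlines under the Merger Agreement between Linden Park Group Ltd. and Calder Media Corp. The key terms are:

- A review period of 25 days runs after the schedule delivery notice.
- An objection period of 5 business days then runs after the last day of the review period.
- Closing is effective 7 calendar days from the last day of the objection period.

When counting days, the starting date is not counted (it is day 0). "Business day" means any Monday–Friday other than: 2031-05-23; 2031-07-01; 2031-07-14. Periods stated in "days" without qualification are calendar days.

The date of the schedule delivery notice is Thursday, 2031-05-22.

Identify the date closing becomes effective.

2031-06-30

The last day of the review period: 2031-05-22 + 25 days = 2031-06-16.
The last day of the objection period: 5 business days after Monday, 2031-06-16, skipping weekends — Jun 17, Jun 18, Jun 19, Jun 20, Jun 23 — lands on Monday, 2031-06-23.
The date closing becomes effective: 2031-06-23 + 7 days = 2031-06-30.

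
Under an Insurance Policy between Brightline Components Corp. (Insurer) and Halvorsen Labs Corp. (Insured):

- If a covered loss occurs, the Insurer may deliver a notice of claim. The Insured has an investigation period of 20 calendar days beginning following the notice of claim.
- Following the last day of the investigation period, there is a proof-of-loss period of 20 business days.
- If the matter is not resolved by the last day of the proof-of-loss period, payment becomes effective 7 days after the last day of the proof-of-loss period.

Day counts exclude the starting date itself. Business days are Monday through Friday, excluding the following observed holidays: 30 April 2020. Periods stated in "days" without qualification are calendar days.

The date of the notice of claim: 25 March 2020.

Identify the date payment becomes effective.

Adding 20 calendar days to 25 March 2020 gives 14 April 2020, which is the last day of the investigation period.
From Tuesday, 14 April 2020, 20 business days (Apr 15, Apr 16, Apr 17, Apr 20, …, May 11, May 12, May 13, skipping weekends and the listed holiday on Apr 30) brings us to Wednesday, 13 May 2020, which is the last day of the proof-of-loss period.
Adding 7 calendar days to 13 May 2020 gives 20 May 2020, which is the date payment becomes effective.

20 May 2020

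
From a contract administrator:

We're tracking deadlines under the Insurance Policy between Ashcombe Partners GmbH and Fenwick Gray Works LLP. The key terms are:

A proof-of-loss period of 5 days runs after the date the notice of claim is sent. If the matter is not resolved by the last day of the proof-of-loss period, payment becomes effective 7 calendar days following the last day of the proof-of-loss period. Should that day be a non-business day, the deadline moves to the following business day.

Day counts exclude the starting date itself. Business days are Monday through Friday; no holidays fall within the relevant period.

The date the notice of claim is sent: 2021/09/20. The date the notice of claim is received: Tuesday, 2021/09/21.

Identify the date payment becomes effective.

2021/10/04

The last day of the proof-of-loss period: 2021/09/20 + 5 days = 2021/09/25.
The date payment becomes effective: 2021/09/25 + 7 days = 2021/10/02. That falls on a Saturday, so it rolls to the next business day, Monday, 2021/10/04.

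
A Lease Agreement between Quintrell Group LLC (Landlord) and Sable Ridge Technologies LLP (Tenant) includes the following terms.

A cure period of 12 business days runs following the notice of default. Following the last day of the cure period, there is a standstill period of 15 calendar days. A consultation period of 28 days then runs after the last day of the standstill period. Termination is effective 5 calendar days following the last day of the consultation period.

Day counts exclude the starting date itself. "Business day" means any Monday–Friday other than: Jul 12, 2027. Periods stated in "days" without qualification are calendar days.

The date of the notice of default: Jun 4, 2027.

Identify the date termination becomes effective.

The last day of the cure period: 12 business days after Friday, Jun 4, 2027, skipping weekends — Jun 7, Jun 8, Jun 9, Jun 10, …, Jun 18, Jun 21, Jun 22 — lands on Tuesday, Jun 22, 2027.
The last day of the standstill period: Jun 22, 2027 + 15 days = Jul 7, 2027.
The last day of the consultation period: Jul 7, 2027 + 28 days = Aug 4, 2027.
Adding 5 calendar days to Aug 4, 2027 gives Aug 9, 2027, which is the date termination becomes effective.

Aug 9, 2027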